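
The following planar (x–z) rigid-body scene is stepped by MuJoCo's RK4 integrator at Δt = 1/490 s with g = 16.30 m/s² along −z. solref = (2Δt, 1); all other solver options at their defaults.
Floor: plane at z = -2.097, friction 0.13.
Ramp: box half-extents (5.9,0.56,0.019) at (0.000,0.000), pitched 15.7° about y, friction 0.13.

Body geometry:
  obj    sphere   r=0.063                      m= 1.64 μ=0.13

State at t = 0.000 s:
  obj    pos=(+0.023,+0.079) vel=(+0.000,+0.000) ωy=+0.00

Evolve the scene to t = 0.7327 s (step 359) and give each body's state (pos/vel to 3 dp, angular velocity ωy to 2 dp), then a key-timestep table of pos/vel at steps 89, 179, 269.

State at t = 0.7327 s:
  obj    pos=(+0.837,-0.150) vel=(+2.222,-0.625) ωy=+36.63

Key-timestep trajectory:
   step    t(s)  obj.x    obj.z    obj.vx   obj.vz 
     89  0.1816   +0.073  +0.065  +0.551  -0.155
    179  0.3653   +0.225  +0.022  +1.108  -0.311
    269  0.5490   +0.480  -0.050  +1.665  -0.468


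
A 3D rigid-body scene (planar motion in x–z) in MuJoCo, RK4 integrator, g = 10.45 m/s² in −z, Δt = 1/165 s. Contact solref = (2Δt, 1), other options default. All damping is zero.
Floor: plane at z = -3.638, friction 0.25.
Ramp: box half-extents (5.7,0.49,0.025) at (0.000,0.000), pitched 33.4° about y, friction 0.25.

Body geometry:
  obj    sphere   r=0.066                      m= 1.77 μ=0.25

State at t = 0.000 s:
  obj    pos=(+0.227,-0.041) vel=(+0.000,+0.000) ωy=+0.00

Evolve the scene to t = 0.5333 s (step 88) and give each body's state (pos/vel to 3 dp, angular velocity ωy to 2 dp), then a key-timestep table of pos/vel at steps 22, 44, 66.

State at t = 0.5333 s:
  obj    pos=(+0.715,-0.363) vel=(+1.830,-1.207) ωy=+33.18

Key-timestep trajectory:
   step    t(s)  obj.x    obj.z    obj.vx   obj.vz 
     22  0.1333   +0.258  -0.061  +0.458  -0.302
     44  0.2667   +0.349  -0.121  +0.915  -0.603
     66  0.4000   +0.502  -0.222  +1.373  -0.905


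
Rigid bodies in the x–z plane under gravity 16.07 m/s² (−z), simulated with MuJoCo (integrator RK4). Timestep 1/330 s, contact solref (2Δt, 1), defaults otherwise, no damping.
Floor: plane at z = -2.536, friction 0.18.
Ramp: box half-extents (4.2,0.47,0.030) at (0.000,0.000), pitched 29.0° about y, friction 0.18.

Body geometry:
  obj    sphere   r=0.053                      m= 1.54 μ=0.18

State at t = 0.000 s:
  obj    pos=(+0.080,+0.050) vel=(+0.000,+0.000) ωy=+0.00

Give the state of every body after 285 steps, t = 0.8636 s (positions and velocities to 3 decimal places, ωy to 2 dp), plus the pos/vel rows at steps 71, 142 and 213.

State at t = 0.8636 s:
  obj    pos=(+1.896,-0.956) vel=(+4.204,-2.330) ωy=+90.66

Key-timestep trajectory:
   step    t(s)  obj.x    obj.z    obj.vx   obj.vz 
     71  0.2152   +0.193  -0.012  +1.047  -0.581
    142  0.4303   +0.531  -0.199  +2.095  -1.161
    213  0.6455   +1.094  -0.512  +3.142  -1.742


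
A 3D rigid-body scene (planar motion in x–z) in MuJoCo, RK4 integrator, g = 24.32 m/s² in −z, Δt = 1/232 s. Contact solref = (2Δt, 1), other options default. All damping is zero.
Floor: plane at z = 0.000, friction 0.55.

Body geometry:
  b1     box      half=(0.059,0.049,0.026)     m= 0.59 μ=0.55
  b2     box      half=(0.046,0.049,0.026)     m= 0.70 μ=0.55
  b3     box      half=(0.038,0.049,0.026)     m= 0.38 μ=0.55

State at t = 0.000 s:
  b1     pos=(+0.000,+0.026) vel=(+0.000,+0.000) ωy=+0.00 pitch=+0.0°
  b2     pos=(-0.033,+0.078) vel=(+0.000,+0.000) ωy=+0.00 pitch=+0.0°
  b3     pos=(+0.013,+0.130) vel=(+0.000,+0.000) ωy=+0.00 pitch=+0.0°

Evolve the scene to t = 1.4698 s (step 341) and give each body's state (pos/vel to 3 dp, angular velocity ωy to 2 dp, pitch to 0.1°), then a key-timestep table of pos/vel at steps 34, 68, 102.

State at t = 1.4698 s:
  b1     pos=(+0.000,+0.026) vel=(+0.000,+0.000) ωy=+0.00 pitch=+0.0°
  b2     pos=(-0.033,+0.078) vel=(+0.000,+0.000) ωy=+0.00 pitch=+0.0°
  b3     pos=(+0.110,+0.026) vel=(+0.000,+0.000) ωy=+0.00 pitch=+180.0°

Key-timestep trajectory:
   step    t(s)  b1.x    b1.z    b1.vx   b1.vz   b2.x    b2.z    b2.vx   b2.vz   b3.x    b3.z    b3.vx   b3.vz 
     34  0.1466   +0.000  +0.026  +0.000  +0.000   -0.033  +0.078  +0.000  +0.000   +0.014  +0.130  +0.019  -0.001
     68  0.2931   +0.000  +0.026  +0.000  +0.000   -0.033  +0.078  -0.001  +0.000   +0.031  +0.122  +0.318  -0.295
    102  0.4397   +0.000  +0.026  +0.000  +0.000   -0.033  +0.078  +0.000  +0.000   +0.078  +0.087  +0.412  -0.234


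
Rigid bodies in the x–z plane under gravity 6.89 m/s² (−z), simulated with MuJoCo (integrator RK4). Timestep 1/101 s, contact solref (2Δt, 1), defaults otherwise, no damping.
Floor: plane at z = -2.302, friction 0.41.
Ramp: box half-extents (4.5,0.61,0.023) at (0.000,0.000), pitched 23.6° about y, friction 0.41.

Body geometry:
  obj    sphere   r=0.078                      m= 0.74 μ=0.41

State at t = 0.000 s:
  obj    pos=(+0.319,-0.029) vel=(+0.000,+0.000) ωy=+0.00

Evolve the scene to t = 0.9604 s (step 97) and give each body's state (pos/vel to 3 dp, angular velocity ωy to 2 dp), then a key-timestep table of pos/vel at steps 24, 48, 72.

State at t = 0.9604 s:
  obj    pos=(+1.152,-0.393) vel=(+1.734,-0.758) ωy=+24.25

Key-timestep trajectory:
   step    t(s)  obj.x    obj.z    obj.vx   obj.vz 
     24  0.2376   +0.370  -0.051  +0.429  -0.188
     48  0.4752   +0.523  -0.118  +0.858  -0.375
     72  0.7129   +0.778  -0.230  +1.287  -0.562


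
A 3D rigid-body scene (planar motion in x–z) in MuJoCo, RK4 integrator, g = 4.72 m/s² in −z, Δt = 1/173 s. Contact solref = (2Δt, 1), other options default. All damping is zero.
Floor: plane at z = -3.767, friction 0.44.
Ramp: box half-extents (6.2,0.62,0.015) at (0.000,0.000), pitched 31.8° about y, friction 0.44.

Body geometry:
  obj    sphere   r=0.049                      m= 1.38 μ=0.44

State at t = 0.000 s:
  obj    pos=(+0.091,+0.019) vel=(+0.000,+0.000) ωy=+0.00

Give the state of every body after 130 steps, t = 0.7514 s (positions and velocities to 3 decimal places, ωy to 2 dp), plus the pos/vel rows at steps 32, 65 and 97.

State at t = 0.7514 s:
  obj    pos=(+0.517,-0.245) vel=(+1.135,-0.704) ωy=+27.24

Key-timestep trajectory:
   step    t(s)  obj.x    obj.z    obj.vx   obj.vz 
     32  0.1850   +0.117  +0.003  +0.279  -0.173
     65  0.3757   +0.198  -0.047  +0.567  -0.352
     97  0.5607   +0.328  -0.128  +0.847  -0.525


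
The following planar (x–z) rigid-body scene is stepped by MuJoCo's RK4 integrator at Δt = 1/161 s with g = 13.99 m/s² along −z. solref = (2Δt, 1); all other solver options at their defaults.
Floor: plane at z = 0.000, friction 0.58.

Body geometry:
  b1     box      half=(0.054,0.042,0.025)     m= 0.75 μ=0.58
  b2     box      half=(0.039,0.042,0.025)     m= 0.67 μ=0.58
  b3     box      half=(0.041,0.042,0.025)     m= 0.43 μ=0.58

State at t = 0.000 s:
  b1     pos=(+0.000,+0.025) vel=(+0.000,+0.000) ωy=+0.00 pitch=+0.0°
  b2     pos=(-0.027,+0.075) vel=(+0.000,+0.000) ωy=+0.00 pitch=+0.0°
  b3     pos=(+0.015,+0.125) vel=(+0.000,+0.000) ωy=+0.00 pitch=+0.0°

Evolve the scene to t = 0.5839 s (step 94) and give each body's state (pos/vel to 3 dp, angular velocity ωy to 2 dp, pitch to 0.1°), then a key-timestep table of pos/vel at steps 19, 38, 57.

State at t = 0.5839 s:
  b1     pos=(+0.000,+0.025) vel=(+0.000,+0.000) ωy=+0.00 pitch=+0.0°
  b2     pos=(-0.027,+0.075) vel=(+0.000,+0.000) ωy=+0.00 pitch=+0.0°
  b3     pos=(+0.115,+0.025) vel=(+0.000,+0.000) ωy=+0.00 pitch=+180.0°

Key-timestep trajectory:
   step    t(s)  b1.x    b1.z    b1.vx   b1.vz   b2.x    b2.z    b2.vx   b2.vz   b3.x    b3.z    b3.vx   b3.vz 
     19  0.1180   +0.000  +0.025  +0.000  +0.000   -0.027  +0.075  -0.001  +0.000   +0.022  +0.123  +0.137  -0.059
     38  0.2360   +0.000  +0.025  +0.000  +0.000   -0.027  +0.075  +0.000  +0.000   +0.053  +0.090  +0.501  +0.025
     57  0.3540   +0.000  +0.025  +0.000  +0.000   -0.027  +0.075  +0.000  +0.000   +0.115  +0.024  +0.424  -1.160


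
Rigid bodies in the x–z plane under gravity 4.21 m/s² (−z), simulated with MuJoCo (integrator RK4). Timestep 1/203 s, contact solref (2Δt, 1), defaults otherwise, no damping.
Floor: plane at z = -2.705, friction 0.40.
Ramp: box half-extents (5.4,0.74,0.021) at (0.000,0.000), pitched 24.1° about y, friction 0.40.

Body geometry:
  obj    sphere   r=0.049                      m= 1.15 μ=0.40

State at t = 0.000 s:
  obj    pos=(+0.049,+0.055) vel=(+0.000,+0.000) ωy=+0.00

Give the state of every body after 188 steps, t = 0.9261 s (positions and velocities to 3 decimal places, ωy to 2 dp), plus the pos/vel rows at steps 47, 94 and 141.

State at t = 0.9261 s:
  obj    pos=(+0.530,-0.160) vel=(+1.038,-0.464) ωy=+23.20

Key-timestep trajectory:
   step    t(s)  obj.x    obj.z    obj.vx   obj.vz 
     47  0.2315   +0.079  +0.041  +0.260  -0.116
     94  0.4631   +0.169  +0.001  +0.519  -0.232
    141  0.6946   +0.319  -0.066  +0.779  -0.348


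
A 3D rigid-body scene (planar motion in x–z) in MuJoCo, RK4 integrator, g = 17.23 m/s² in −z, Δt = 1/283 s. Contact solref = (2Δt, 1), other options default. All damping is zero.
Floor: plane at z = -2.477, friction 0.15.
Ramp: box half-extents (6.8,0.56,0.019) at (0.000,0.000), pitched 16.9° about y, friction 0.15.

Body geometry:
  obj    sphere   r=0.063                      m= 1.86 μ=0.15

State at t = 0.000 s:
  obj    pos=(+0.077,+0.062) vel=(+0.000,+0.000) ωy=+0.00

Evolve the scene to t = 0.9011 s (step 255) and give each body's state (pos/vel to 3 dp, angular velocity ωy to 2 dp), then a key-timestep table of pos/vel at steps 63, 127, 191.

State at t = 0.9011 s:
  obj    pos=(+1.467,-0.360) vel=(+3.085,-0.937) ωy=+51.16

Key-timestep trajectory:
   step    t(s)  obj.x    obj.z    obj.vx   obj.vz 
     63  0.2226   +0.162  +0.036  +0.762  -0.232
    127  0.4488   +0.422  -0.042  +1.536  -0.467
    191  0.6749   +0.857  -0.175  +2.311  -0.702


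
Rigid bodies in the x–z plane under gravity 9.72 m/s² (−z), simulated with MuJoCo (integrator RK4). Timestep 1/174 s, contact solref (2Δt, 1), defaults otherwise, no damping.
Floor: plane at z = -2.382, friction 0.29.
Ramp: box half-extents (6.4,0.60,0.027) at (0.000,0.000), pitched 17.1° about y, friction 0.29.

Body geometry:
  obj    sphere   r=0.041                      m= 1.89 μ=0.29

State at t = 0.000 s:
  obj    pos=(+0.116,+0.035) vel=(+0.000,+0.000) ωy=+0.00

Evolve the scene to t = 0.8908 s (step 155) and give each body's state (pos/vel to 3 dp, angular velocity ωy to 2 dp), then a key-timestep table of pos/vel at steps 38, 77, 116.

State at t = 0.8908 s:
  obj    pos=(+0.890,-0.203) vel=(+1.738,-0.535) ωy=+44.35

Key-timestep trajectory:
   step    t(s)  obj.x    obj.z    obj.vx   obj.vz 
     38  0.2184   +0.163  +0.021  +0.426  -0.131
     77  0.4425   +0.307  -0.023  +0.864  -0.266
    116  0.6667   +0.550  -0.098  +1.301  -0.400


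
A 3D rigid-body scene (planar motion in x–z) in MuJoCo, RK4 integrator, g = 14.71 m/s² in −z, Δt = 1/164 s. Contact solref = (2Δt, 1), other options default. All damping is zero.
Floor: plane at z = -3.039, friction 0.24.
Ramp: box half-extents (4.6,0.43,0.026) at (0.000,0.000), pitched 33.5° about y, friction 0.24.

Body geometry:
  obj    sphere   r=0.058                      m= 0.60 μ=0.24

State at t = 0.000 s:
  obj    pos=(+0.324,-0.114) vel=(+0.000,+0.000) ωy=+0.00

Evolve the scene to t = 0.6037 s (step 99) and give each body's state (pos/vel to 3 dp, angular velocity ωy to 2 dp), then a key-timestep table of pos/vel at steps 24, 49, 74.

State at t = 0.6037 s:
  obj    pos=(+1.206,-0.697) vel=(+2.920,-1.933) ωy=+60.32

Key-timestep trajectory:
   step    t(s)  obj.x    obj.z    obj.vx   obj.vz 
     24  0.1463   +0.376  -0.148  +0.708  -0.469
     49  0.2988   +0.540  -0.257  +1.445  -0.957
     74  0.4512   +0.817  -0.440  +2.183  -1.445


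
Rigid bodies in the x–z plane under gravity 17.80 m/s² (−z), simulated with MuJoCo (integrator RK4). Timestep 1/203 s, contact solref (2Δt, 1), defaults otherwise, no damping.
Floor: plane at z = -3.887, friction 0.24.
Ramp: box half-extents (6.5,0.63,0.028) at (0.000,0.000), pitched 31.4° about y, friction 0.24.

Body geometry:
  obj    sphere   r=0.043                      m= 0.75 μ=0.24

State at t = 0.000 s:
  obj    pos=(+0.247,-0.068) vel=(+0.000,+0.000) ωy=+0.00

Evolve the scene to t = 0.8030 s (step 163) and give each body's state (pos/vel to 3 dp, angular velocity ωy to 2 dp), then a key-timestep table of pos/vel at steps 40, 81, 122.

State at t = 0.8030 s:
  obj    pos=(+2.070,-1.180) vel=(+4.540,-2.771) ωy=+123.66

Key-timestep trajectory:
   step    t(s)  obj.x    obj.z    obj.vx   obj.vz 
     40  0.1970   +0.357  -0.135  +1.115  -0.680
     81  0.3990   +0.697  -0.343  +2.256  -1.377
    122  0.6010   +1.269  -0.691  +3.398  -2.074


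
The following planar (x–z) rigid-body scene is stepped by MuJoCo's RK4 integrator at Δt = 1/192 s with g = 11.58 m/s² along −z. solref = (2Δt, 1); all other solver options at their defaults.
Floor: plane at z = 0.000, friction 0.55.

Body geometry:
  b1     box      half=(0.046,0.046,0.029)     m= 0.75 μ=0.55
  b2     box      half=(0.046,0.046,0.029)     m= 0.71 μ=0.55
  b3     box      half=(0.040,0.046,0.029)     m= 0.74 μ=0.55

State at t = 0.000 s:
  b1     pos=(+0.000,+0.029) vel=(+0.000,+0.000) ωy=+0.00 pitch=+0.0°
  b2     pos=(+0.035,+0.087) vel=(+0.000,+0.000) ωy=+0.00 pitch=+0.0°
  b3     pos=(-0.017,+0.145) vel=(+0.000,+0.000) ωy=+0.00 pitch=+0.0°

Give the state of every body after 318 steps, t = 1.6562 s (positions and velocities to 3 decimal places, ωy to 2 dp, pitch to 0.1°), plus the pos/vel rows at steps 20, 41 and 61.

State at t = 1.6562 s:
  b1     pos=(+0.000,+0.029) vel=(+0.000,+0.000) ωy=+0.00 pitch=+0.0°
  b2     pos=(+0.035,+0.087) vel=(+0.000,+0.000) ωy=+0.00 pitch=+0.0°
  b3     pos=(-0.116,+0.029) vel=(+0.000,+0.000) ωy=+0.00 pitch=+180.0°

Key-timestep trajectory:
   step    t(s)  b1.x    b1.z    b1.vx   b1.vz   b2.x    b2.z    b2.vx   b2.vz   b3.x    b3.z    b3.vx   b3.vz 
     20  0.1042   +0.000  +0.029  +0.000  +0.000   +0.035  +0.087  +0.001  +0.000   -0.024  +0.142  -0.159  -0.076
     41  0.2135   +0.000  +0.029  +0.007  -0.001   +0.035  +0.087  +0.006  -0.001   -0.050  +0.099  -0.450  -0.507
     61  0.3177   +0.000  +0.029  +0.000  +0.000   +0.035  +0.087  +0.000  +0.000   -0.107  +0.044  -0.557  -1.098


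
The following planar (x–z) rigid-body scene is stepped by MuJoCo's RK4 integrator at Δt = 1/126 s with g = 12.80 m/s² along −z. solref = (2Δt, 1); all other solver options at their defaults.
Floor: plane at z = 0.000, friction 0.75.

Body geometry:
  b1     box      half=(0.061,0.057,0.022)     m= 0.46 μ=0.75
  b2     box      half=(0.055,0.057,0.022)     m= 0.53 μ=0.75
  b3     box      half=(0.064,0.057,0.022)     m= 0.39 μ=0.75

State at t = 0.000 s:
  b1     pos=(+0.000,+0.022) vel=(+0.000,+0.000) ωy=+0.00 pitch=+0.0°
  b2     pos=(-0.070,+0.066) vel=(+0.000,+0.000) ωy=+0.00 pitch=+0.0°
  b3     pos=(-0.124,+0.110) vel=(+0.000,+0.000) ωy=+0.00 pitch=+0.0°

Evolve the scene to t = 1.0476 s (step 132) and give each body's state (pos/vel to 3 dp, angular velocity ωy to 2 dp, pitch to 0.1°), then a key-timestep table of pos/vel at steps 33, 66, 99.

State at t = 1.0476 s:
  b1     pos=(+0.002,+0.022) vel=(+0.001,+0.000) ωy=+0.00 pitch=+0.0°
  b2     pos=(-0.081,+0.053) vel=(+0.000,-0.001) ωy=+0.03 pitch=-42.9°
  b3     pos=(-0.154,+0.056) vel=(+0.000,-0.001) ωy=+0.01 pitch=-36.4°

Key-timestep trajectory:
   step    t(s)  b1.x    b1.z    b1.vx   b1.vz   b2.x    b2.z    b2.vx   b2.vz   b3.x    b3.z    b3.vx   b3.vz 
     33  0.2619   +0.000  +0.022  +0.002  +0.000   -0.081  +0.054  -0.002  +0.000   -0.154  +0.056  -0.002  +0.002
     66  0.5238   +0.001  +0.022  +0.001  +0.000   -0.081  +0.054  +0.000  -0.001   -0.154  +0.056  +0.000  -0.001
     99  0.7857   +0.001  +0.022  +0.001  +0.000   -0.081  +0.054  +0.000  -0.001   -0.154  +0.056  +0.000  -0.001


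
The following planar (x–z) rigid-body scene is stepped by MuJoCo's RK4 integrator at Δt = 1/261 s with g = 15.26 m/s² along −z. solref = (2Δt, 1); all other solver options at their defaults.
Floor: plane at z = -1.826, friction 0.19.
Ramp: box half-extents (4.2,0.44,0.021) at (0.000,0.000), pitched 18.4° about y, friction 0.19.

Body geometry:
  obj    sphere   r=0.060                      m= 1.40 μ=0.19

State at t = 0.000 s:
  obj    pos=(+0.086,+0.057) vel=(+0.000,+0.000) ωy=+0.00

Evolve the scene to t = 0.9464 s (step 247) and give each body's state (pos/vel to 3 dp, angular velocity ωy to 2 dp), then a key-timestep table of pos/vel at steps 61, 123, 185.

State at t = 0.9464 s:
  obj    pos=(+1.548,-0.430) vel=(+3.090,-1.028) ωy=+54.26

Key-timestep trajectory:
   step    t(s)  obj.x    obj.z    obj.vx   obj.vz 
     61  0.2337   +0.175  +0.027  +0.763  -0.254
    123  0.4713   +0.449  -0.064  +1.539  -0.512
    185  0.7088   +0.906  -0.216  +2.314  -0.770


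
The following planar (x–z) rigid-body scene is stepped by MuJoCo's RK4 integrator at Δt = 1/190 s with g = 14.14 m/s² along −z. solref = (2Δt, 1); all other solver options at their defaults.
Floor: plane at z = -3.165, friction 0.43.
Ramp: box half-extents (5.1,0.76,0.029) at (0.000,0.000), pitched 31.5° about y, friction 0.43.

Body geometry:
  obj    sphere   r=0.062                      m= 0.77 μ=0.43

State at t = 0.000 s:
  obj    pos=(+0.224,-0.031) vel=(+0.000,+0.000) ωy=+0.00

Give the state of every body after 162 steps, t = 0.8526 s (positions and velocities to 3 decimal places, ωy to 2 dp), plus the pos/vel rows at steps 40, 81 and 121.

State at t = 0.8526 s:
  obj    pos=(+1.860,-1.033) vel=(+3.836,-2.351) ωy=+72.56

Key-timestep trajectory:
   step    t(s)  obj.x    obj.z    obj.vx   obj.vz 
     40  0.2105   +0.324  -0.092  +0.947  -0.581
     81  0.4263   +0.633  -0.281  +1.918  -1.176
    121  0.6368   +1.137  -0.590  +2.866  -1.756


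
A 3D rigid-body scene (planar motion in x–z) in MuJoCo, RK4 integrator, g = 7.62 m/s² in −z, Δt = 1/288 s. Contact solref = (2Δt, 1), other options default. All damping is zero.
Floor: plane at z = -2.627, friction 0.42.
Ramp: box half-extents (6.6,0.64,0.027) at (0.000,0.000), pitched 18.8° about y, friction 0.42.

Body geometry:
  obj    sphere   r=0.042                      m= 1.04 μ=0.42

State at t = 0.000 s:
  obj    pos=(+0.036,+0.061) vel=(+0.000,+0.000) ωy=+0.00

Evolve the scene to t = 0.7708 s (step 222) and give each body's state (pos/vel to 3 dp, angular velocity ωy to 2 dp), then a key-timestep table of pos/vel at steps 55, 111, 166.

State at t = 0.7708 s:
  obj    pos=(+0.529,-0.107) vel=(+1.280,-0.436) ωy=+32.19

Key-timestep trajectory:
   step    t(s)  obj.x    obj.z    obj.vx   obj.vz 
     55  0.1910   +0.066  +0.050  +0.317  -0.108
    111  0.3854   +0.159  +0.019  +0.640  -0.218
    166  0.5764   +0.312  -0.033  +0.957  -0.326


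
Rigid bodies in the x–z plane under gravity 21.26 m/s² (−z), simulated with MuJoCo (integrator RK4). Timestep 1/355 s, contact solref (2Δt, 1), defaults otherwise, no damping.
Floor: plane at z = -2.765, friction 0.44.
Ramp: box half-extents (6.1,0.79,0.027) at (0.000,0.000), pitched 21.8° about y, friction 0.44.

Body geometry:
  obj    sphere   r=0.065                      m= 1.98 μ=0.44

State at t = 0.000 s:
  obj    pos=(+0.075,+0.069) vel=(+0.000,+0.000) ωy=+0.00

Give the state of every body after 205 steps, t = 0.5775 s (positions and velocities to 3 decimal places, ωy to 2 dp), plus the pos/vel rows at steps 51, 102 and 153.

State at t = 0.5775 s:
  obj    pos=(+0.948,-0.280) vel=(+3.024,-1.209) ωy=+50.09

Key-timestep trajectory:
   step    t(s)  obj.x    obj.z    obj.vx   obj.vz 
     51  0.1437   +0.129  +0.047  +0.752  -0.301
    102  0.2873   +0.291  -0.017  +1.505  -0.602
    153  0.4310   +0.561  -0.125  +2.257  -0.903


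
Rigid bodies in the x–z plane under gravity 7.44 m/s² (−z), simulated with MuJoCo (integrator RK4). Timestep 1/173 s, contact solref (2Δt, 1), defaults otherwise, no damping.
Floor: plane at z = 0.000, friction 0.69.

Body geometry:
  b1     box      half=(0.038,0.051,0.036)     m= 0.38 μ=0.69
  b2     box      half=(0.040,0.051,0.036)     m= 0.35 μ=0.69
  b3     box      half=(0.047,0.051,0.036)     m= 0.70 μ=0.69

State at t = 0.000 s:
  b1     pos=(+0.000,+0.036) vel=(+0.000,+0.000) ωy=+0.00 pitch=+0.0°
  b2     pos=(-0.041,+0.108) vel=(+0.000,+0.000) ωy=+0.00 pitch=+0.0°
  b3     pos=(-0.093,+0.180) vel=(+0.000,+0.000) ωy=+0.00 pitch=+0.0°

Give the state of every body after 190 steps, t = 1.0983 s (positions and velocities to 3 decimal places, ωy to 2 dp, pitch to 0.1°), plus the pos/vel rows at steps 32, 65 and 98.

State at t = 1.0983 s:
  b1     pos=(+0.000,+0.036) vel=(+0.000,+0.000) ωy=+0.00 pitch=+0.0°
  b2     pos=(-0.083,+0.040) vel=(+0.000,+0.000) ωy=+0.00 pitch=-90.0°
  b3     pos=(-0.291,+0.036) vel=(+0.000,+0.000) ωy=+0.00 pitch=+180.0°

Key-timestep trajectory:
   step    t(s)  b1.x    b1.z    b1.vx   b1.vz   b2.x    b2.z    b2.vx   b2.vz   b3.x    b3.z    b3.vx   b3.vz 
     32  0.1850   +0.000  +0.036  +0.000  +0.000   -0.057  +0.102  -0.187  -0.120   -0.137  +0.141  -0.429  -0.592
     65  0.3757   +0.000  +0.036  +0.000  +0.000   -0.082  +0.040  +0.009  +0.022   -0.221  +0.055  -0.251  +0.132
     98  0.5665   +0.000  +0.036  +0.000  +0.000   -0.083  +0.040  +0.000  +0.000   -0.261  +0.056  -0.248  -0.097


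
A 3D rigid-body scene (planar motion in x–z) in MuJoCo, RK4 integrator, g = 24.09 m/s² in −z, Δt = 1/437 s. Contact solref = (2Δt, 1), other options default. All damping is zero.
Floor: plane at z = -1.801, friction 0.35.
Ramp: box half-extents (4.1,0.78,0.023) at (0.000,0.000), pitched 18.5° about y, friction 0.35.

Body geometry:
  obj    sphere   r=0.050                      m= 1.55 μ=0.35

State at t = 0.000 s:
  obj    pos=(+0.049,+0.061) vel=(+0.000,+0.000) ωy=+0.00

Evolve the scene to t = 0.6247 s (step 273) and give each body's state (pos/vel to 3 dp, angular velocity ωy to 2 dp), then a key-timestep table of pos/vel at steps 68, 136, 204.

State at t = 0.6247 s:
  obj    pos=(+1.059,-0.277) vel=(+3.235,-1.082) ωy=+68.21

Key-timestep trajectory:
   step    t(s)  obj.x    obj.z    obj.vx   obj.vz 
     68  0.1556   +0.112  +0.040  +0.806  -0.270
    136  0.3112   +0.300  -0.023  +1.611  -0.539
    204  0.4668   +0.613  -0.128  +2.417  -0.809


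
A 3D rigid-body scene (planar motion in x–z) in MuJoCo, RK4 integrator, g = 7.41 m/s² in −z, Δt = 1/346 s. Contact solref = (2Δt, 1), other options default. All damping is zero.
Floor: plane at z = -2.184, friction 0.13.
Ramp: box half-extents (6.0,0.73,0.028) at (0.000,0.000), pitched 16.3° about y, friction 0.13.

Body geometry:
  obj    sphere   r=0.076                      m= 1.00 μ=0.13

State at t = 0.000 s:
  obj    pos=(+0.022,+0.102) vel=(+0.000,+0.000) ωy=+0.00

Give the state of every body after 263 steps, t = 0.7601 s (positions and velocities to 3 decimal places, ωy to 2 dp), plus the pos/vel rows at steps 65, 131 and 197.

State at t = 0.7601 s:
  obj    pos=(+0.434,-0.019) vel=(+1.084,-0.317) ωy=+14.85

Key-timestep trajectory:
   step    t(s)  obj.x    obj.z    obj.vx   obj.vz 
     65  0.1879   +0.047  +0.095  +0.268  -0.078
    131  0.3786   +0.124  +0.072  +0.540  -0.158
    197  0.5694   +0.253  +0.034  +0.812  -0.237


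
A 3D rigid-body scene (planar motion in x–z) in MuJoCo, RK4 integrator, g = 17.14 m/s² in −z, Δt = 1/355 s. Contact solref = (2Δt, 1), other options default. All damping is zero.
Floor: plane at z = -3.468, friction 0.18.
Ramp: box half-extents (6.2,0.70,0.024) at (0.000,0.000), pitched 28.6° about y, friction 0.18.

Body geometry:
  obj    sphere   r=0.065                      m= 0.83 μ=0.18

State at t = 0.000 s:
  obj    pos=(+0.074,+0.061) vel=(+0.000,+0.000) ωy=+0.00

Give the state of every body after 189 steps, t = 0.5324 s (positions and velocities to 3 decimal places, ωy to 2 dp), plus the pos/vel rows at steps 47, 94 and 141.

State at t = 0.5324 s:
  obj    pos=(+0.803,-0.337) vel=(+2.740,-1.494) ωy=+47.99

Key-timestep trajectory:
   step    t(s)  obj.x    obj.z    obj.vx   obj.vz 
     47  0.1324   +0.119  +0.036  +0.682  -0.372
     94  0.2648   +0.254  -0.037  +1.363  -0.743
    141  0.3972   +0.480  -0.160  +2.044  -1.114


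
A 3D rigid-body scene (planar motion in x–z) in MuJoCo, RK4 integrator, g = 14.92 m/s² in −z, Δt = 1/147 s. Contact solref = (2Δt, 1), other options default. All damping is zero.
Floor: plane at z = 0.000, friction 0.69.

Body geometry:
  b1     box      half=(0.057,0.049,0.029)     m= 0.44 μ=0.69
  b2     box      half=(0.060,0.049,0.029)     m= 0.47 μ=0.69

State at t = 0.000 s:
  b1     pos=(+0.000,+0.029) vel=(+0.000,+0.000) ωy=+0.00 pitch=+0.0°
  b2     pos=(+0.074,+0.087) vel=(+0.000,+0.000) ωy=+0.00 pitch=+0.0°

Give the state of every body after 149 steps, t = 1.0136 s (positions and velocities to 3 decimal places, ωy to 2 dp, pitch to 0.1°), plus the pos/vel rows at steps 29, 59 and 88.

State at t = 1.0136 s:
  b1     pos=(+0.000,+0.029) vel=(+0.000,+0.000) ωy=+0.00 pitch=+0.0°
  b2     pos=(+0.136,+0.060) vel=(+0.000,+0.000) ωy=+0.00 pitch=+90.0°

Key-timestep trajectory:
   step    t(s)  b1.x    b1.z    b1.vx   b1.vz   b2.x    b2.z    b2.vx   b2.vz 
     29  0.1973   +0.000  +0.029  +0.000  +0.000   +0.106  +0.066  +0.160  +0.015
     59  0.4014   +0.000  +0.029  +0.000  +0.000   +0.147  +0.064  +0.038  +0.019
     88  0.5986   +0.000  +0.029  +0.000  +0.000   +0.137  +0.060  +0.128  +0.001


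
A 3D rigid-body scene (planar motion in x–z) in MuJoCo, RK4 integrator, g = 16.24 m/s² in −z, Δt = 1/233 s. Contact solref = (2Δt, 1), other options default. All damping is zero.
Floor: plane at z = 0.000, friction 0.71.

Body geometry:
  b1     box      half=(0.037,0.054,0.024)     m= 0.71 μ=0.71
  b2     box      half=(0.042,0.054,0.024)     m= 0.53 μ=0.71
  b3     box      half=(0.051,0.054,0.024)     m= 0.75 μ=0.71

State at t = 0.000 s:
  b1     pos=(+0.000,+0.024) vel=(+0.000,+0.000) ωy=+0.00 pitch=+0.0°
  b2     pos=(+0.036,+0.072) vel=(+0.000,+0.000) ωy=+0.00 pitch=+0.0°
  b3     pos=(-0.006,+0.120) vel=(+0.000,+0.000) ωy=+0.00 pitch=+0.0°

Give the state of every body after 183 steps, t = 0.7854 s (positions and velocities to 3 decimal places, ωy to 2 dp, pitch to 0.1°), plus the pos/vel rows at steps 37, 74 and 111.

State at t = 0.7854 s:
  b1     pos=(+0.000,+0.024) vel=(+0.000,+0.000) ωy=+0.00 pitch=+0.0°
  b2     pos=(+0.036,+0.072) vel=(+0.000,+0.000) ωy=+0.00 pitch=+0.1°
  b3     pos=(-0.120,+0.024) vel=(+0.000,+0.000) ωy=+0.00 pitch=+180.0°

Key-timestep trajectory:
   step    t(s)  b1.x    b1.z    b1.vx   b1.vz   b2.x    b2.z    b2.vx   b2.vz   b3.x    b3.z    b3.vx   b3.vz 
     37  0.1588   +0.000  +0.024  +0.000  +0.000   +0.036  +0.072  +0.000  +0.000   -0.007  +0.120  -0.015  -0.001
     74  0.3176   +0.000  +0.024  +0.000  +0.000   +0.036  +0.072  +0.001  +0.000   -0.017  +0.117  -0.155  -0.111
    111  0.4764   +0.000  +0.024  +0.000  +0.000   +0.036  +0.072  +0.000  +0.000   -0.072  +0.089  -0.542  -0.423


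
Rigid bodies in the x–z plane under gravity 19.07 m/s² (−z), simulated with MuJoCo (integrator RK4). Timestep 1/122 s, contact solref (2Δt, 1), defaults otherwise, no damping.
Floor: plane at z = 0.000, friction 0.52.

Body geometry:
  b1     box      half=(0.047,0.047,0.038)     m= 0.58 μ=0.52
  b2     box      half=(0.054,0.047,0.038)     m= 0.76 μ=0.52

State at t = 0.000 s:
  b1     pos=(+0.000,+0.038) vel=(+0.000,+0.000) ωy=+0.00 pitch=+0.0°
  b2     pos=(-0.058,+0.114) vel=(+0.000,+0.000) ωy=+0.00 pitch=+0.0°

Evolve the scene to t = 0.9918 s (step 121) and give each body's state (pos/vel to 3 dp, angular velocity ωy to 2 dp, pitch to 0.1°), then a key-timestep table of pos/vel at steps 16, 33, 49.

State at t = 0.9918 s:
  b1     pos=(+0.000,+0.038) vel=(+0.000,+0.000) ωy=+0.00 pitch=+0.0°
  b2     pos=(-0.110,+0.054) vel=(+0.000,+0.000) ωy=+0.00 pitch=-90.0°

Key-timestep trajectory:
   step    t(s)  b1.x    b1.z    b1.vx   b1.vz   b2.x    b2.z    b2.vx   b2.vz 
     16  0.1311   +0.000  +0.038  +0.000  +0.001   -0.083  +0.094  -0.355  -0.605
     33  0.2705   +0.000  +0.038  +0.000  +0.000   -0.125  +0.062  +0.007  +0.008
     49  0.4016   +0.000  +0.038  +0.000  +0.000   -0.107  +0.055  -0.134  -0.043


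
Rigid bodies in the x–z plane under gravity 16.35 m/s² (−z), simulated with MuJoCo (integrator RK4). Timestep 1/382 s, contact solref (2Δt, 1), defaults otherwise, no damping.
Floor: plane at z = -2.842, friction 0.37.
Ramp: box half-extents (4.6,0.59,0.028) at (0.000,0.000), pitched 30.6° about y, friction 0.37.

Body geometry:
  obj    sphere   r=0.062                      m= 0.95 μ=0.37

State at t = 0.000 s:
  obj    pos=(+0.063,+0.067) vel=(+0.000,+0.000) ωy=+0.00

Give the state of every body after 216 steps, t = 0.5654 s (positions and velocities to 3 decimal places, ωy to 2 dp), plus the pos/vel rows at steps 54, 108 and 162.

State at t = 0.5654 s:
  obj    pos=(+0.881,-0.417) vel=(+2.893,-1.711) ωy=+54.21

Key-timestep trajectory:
   step    t(s)  obj.x    obj.z    obj.vx   obj.vz 
     54  0.1414   +0.114  +0.037  +0.723  -0.428
    108  0.2827   +0.268  -0.054  +1.447  -0.856
    162  0.4241   +0.523  -0.205  +2.170  -1.283


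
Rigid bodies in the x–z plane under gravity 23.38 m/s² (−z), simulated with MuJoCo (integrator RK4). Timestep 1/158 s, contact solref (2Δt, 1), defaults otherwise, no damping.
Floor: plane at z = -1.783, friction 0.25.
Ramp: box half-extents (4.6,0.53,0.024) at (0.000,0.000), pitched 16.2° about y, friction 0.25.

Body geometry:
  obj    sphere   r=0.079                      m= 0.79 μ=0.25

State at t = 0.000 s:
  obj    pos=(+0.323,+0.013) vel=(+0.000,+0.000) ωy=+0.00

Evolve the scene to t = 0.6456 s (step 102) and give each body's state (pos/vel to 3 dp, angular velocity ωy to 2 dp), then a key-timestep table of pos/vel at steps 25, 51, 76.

State at t = 0.6456 s:
  obj    pos=(+1.256,-0.258) vel=(+2.889,-0.839) ωy=+38.06

Key-timestep trajectory:
   step    t(s)  obj.x    obj.z    obj.vx   obj.vz 
     25  0.1582   +0.379  -0.003  +0.708  -0.206
     51  0.3228   +0.556  -0.054  +1.444  -0.420
     76  0.4810   +0.841  -0.137  +2.152  -0.625


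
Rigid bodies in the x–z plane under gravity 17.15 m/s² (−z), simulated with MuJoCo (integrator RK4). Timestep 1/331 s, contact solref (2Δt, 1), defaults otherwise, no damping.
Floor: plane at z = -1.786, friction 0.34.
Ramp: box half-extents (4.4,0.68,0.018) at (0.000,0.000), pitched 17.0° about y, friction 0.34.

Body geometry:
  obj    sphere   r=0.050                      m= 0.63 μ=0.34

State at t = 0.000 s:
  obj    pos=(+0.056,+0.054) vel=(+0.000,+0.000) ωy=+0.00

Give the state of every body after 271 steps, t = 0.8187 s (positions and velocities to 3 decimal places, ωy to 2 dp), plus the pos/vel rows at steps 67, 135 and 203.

State at t = 0.8187 s:
  obj    pos=(+1.204,-0.297) vel=(+2.804,-0.857) ωy=+58.64

Key-timestep trajectory:
   step    t(s)  obj.x    obj.z    obj.vx   obj.vz 
     67  0.2024   +0.126  +0.033  +0.693  -0.212
    135  0.4079   +0.341  -0.033  +1.397  -0.427
    203  0.6133   +0.700  -0.143  +2.101  -0.642


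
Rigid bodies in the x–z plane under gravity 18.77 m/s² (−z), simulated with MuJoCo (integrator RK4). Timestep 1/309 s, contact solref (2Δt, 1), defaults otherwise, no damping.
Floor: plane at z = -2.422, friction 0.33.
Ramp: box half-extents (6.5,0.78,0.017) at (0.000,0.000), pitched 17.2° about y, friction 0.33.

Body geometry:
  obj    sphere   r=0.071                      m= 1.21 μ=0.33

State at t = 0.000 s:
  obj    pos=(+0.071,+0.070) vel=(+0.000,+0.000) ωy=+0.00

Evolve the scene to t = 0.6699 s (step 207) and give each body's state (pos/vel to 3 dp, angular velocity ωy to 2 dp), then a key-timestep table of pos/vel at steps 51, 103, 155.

State at t = 0.6699 s:
  obj    pos=(+0.921,-0.193) vel=(+2.537,-0.785) ωy=+37.40

Key-timestep trajectory:
   step    t(s)  obj.x    obj.z    obj.vx   obj.vz 
     51  0.1650   +0.123  +0.054  +0.625  -0.194
    103  0.3333   +0.281  +0.005  +1.263  -0.391
    155  0.5016   +0.548  -0.077  +1.900  -0.588


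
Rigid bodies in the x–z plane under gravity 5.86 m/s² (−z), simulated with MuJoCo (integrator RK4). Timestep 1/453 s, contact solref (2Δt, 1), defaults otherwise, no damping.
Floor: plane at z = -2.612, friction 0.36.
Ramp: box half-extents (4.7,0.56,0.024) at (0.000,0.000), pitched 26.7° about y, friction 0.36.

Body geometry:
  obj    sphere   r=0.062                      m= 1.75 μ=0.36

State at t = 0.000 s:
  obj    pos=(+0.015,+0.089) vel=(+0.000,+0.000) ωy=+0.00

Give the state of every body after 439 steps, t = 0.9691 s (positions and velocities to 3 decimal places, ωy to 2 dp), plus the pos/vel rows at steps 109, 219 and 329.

State at t = 0.9691 s:
  obj    pos=(+0.804,-0.308) vel=(+1.628,-0.819) ωy=+29.39

Key-timestep trajectory:
   step    t(s)  obj.x    obj.z    obj.vx   obj.vz 
    109  0.2406   +0.064  +0.064  +0.404  -0.203
    219  0.4834   +0.211  -0.010  +0.812  -0.409
    329  0.7263   +0.458  -0.134  +1.220  -0.614


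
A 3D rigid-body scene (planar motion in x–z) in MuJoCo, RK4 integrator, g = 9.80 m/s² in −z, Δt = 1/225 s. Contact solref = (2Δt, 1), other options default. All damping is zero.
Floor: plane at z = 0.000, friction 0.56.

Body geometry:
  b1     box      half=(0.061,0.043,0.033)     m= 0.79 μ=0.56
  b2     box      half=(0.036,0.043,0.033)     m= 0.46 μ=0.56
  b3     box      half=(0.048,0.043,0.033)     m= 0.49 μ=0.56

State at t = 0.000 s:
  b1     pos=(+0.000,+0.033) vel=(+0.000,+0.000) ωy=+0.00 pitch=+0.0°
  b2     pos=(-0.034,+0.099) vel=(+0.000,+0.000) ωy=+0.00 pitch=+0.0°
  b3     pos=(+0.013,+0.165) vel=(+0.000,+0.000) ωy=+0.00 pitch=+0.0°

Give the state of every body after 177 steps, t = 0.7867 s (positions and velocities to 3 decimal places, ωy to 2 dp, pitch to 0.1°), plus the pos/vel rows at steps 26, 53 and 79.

State at t = 0.7867 s:
  b1     pos=(+0.000,+0.033) vel=(+0.000,+0.000) ωy=+0.00 pitch=+0.0°
  b2     pos=(-0.034,+0.099) vel=(+0.000,+0.000) ωy=+0.00 pitch=+0.0°
  b3     pos=(+0.135,+0.033) vel=(+0.000,+0.000) ωy=+0.00 pitch=+180.0°

Key-timestep trajectory:
   step    t(s)  b1.x    b1.z    b1.vx   b1.vz   b2.x    b2.z    b2.vx   b2.vz   b3.x    b3.z    b3.vx   b3.vz 
     26  0.1156   +0.000  +0.033  +0.000  +0.000   -0.034  +0.099  +0.000  +0.000   +0.024  +0.159  +0.194  -0.149
     53  0.2356   +0.000  +0.033  +0.000  +0.000   -0.034  +0.099  +0.000  +0.000   +0.059  +0.115  +0.518  -0.259
     79  0.3511   +0.000  +0.033  +0.000  +0.000   -0.034  +0.099  +0.000  +0.000   +0.118  +0.070  +0.515  -0.901


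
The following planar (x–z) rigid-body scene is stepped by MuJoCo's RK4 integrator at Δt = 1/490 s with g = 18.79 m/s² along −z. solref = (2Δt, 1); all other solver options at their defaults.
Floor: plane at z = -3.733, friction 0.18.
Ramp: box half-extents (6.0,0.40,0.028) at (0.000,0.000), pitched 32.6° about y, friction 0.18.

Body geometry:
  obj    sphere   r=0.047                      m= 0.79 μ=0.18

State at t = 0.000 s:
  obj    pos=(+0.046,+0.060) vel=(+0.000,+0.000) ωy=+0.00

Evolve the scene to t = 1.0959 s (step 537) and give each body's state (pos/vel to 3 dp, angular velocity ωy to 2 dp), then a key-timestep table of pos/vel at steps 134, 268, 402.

State at t = 1.0959 s:
  obj    pos=(+3.728,-2.295) vel=(+6.720,-4.292) ωy=+165.98

Key-timestep trajectory:
   step    t(s)  obj.x    obj.z    obj.vx   obj.vz 
    134  0.2735   +0.276  -0.087  +1.675  -1.081
    268  0.5469   +0.964  -0.527  +3.357  -2.138
    402  0.8204   +2.110  -1.260  +5.030  -3.217


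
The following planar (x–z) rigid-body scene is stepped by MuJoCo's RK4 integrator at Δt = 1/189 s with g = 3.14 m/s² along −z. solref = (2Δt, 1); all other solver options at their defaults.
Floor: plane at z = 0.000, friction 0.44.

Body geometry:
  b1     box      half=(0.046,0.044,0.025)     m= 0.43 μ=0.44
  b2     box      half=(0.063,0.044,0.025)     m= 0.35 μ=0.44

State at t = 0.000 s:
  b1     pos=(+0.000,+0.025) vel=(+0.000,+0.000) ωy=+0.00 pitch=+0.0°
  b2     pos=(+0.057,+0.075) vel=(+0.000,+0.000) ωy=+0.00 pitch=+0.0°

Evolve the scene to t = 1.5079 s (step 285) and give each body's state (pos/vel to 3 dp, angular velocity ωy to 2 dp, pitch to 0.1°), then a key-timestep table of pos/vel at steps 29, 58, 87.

State at t = 1.5079 s:
  b1     pos=(+0.000,+0.025) vel=(+0.000,+0.000) ωy=+0.00 pitch=+0.0°
  b2     pos=(+0.071,+0.061) vel=(+0.000,+0.000) ωy=+0.00 pitch=+42.0°

Key-timestep trajectory:
   step    t(s)  b1.x    b1.z    b1.vx   b1.vz   b2.x    b2.z    b2.vx   b2.vz 
     29  0.1534   +0.000  +0.025  +0.000  +0.000   +0.062  +0.072  +0.060  -0.040
     58  0.3069   +0.000  +0.025  +0.000  +0.000   +0.073  +0.061  +0.055  +0.062
     87  0.4603   +0.000  +0.025  +0.000  +0.000   +0.074  +0.062  -0.061  -0.025


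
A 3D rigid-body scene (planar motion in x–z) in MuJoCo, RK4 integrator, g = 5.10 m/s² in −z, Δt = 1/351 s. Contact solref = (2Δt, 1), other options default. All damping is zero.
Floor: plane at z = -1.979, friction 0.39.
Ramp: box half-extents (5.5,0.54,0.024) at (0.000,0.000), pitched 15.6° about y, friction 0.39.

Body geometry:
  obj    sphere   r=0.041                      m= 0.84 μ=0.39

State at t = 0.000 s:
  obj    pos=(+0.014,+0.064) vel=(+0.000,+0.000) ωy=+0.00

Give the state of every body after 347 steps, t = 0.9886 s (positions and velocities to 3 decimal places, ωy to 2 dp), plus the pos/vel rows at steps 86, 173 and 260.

State at t = 0.9886 s:
  obj    pos=(+0.475,-0.065) vel=(+0.933,-0.260) ωy=+23.62

Key-timestep trajectory:
   step    t(s)  obj.x    obj.z    obj.vx   obj.vz 
     86  0.2450   +0.042  +0.056  +0.231  -0.065
    173  0.4929   +0.129  +0.032  +0.465  -0.130
    260  0.7407   +0.273  -0.009  +0.699  -0.195


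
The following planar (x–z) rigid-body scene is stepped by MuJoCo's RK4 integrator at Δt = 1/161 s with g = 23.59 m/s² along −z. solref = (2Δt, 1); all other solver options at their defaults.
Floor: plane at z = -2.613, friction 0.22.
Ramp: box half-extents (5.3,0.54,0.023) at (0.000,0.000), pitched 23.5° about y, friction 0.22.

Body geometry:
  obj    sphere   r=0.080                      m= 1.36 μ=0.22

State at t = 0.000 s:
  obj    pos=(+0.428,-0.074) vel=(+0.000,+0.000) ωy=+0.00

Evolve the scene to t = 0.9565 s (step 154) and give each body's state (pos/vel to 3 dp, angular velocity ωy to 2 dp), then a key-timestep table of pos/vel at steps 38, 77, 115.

State at t = 0.9565 s:
  obj    pos=(+3.247,-1.300) vel=(+5.894,-2.563) ωy=+80.32

Key-timestep trajectory:
   step    t(s)  obj.x    obj.z    obj.vx   obj.vz 
     38  0.2360   +0.600  -0.149  +1.455  -0.633
     77  0.4783   +1.133  -0.380  +2.947  -1.282
    115  0.7143   +2.000  -0.757  +4.402  -1.914


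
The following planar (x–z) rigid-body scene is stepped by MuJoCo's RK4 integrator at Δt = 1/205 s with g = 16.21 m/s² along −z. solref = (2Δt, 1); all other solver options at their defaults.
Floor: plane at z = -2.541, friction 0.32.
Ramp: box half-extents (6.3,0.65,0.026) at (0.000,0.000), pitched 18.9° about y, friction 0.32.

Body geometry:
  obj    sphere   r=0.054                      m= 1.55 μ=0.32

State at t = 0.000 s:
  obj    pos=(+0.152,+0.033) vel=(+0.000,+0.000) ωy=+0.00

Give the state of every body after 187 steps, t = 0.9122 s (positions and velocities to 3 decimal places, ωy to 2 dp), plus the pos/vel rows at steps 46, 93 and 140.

State at t = 0.9122 s:
  obj    pos=(+1.628,-0.473) vel=(+3.237,-1.108) ωy=+63.34

Key-timestep trajectory:
   step    t(s)  obj.x    obj.z    obj.vx   obj.vz 
     46  0.2244   +0.241  +0.002  +0.796  -0.273
     93  0.4537   +0.517  -0.092  +1.610  -0.551
    140  0.6829   +0.979  -0.251  +2.423  -0.830


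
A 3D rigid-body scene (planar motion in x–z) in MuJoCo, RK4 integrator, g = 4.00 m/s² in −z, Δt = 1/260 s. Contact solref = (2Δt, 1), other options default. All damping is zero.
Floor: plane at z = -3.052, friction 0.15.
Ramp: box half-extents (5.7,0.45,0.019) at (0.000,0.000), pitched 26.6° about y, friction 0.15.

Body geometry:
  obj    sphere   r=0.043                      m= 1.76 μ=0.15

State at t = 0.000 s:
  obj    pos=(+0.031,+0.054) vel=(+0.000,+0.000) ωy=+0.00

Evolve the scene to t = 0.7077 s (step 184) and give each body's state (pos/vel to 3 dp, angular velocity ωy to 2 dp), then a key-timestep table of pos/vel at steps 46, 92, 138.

State at t = 0.7077 s:
  obj    pos=(+0.317,-0.090) vel=(+0.810,-0.405) ωy=+21.05

Key-timestep trajectory:
   step    t(s)  obj.x    obj.z    obj.vx   obj.vz 
     46  0.1769   +0.049  +0.045  +0.202  -0.101
     92  0.3538   +0.103  +0.018  +0.405  -0.203
    138  0.5308   +0.192  -0.027  +0.607  -0.304
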